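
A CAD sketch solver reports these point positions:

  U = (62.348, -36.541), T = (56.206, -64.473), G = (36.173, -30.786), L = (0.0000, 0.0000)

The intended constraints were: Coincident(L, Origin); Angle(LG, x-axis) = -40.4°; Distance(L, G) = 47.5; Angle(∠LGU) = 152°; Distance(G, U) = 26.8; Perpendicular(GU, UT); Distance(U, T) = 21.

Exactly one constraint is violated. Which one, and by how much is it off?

Distance(U, T) = 21 — off by 7.60.

L = (0.00, 0.00) ✓; LG at -40.40° ✓; |LG| = 47.50 ✓; ∠LGU = 152.0° ✓; |GU| = 26.80 ✓; ∠(GU, UT) = 90.00° ✓; |UT| = 28.60 ✗.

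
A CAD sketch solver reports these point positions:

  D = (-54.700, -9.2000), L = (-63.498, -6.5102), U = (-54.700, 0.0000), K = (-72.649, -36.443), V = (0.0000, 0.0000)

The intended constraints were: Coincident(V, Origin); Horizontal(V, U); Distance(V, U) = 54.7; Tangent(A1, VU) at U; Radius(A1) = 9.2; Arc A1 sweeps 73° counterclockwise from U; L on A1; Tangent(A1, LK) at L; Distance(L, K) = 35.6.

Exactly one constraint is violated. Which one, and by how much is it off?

Distance(L, K) = 35.6 — off by 4.30.

V = (0.00, 0.00) ✓; V.y = 0.00, U.y = 0.00 ✓; |VU| = 54.70 ✓; ∠(DU, UV) = 90.00° ✓; |DU| = 9.200 ✓; bearing(D→L) − bearing(D→U) = 73.00° ✓; |DL| = 9.200 ✓; ∠(DL, LK) = 90.00° ✓; |LK| = 31.30 ✗.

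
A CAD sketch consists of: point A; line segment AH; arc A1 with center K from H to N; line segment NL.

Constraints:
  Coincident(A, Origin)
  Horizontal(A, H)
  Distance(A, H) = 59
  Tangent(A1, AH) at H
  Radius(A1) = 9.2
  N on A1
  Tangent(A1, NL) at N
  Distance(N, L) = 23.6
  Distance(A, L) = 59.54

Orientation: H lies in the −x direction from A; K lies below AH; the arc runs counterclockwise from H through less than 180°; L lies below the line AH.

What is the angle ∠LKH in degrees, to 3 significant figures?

158°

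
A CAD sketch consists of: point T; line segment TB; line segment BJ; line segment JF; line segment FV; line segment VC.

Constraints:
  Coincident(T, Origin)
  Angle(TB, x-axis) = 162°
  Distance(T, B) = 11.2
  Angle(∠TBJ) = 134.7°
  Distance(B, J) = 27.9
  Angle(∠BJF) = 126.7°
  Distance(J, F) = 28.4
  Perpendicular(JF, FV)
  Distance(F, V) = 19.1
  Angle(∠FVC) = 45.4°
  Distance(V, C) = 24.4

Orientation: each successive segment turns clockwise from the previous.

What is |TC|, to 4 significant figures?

40.84

T is at the origin; TB runs at 162.0° with length 11.2, so B = (-10.65, 3.461). ∠TBJ = 134.7° gives BJ at 116.7° from the x-axis; with |BJ| = 27.9, J = (-23.19, 28.39). ∠BJF = 126.7° gives JF at 63.40° from the x-axis; with |JF| = 28.4, F = (-10.47, 53.78). The perpendicularity gives FV at right angles to JF, so FV runs at -26.60°; with |FV| = 19.1, V = (6.607, 45.23). ∠FVC = 45.4° gives VC at -161.2° from the x-axis; with |VC| = 24.4, C = (-16.49, 37.36). Then |TC| = |C − T| = 40.84.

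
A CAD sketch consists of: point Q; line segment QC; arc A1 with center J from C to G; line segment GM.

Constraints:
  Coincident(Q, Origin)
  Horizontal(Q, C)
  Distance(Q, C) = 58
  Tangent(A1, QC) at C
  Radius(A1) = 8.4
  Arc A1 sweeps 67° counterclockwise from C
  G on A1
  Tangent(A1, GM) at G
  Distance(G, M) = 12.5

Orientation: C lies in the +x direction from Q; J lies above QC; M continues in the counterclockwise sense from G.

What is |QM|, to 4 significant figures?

72.55

Q is at the origin; Q and C share the same y with |QC| = 58.0 and C on the +x side, so C = (58.00, 0.000). A1 meets QC tangentially, so JC is at right angles to QC, so J = C + (0, 8.4) = (58.00, 8.400). On A1, C sits at bearing -90° from J; a 67° counterclockwise sweep puts G at bearing -23°, so G = J + 8.4·(cos -23°, sin -23°) = (65.73, 5.118). The tangent condition forces JG to be normal to GM, so GM runs along (−sin -23°, cos -23°); with |GM| = 12.5, M = (70.62, 16.62). Then |QM| = |M − Q| = 72.55.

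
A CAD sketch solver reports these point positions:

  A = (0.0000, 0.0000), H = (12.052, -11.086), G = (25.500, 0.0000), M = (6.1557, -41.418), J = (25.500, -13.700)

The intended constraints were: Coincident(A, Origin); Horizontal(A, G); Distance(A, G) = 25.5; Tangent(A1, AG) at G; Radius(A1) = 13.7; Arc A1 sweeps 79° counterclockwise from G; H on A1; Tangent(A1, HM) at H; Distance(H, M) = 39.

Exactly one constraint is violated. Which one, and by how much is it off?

Distance(H, M) = 39 — off by 8.10.

A = (0.00, 0.00) ✓; A.y = 0.00, G.y = 0.00 ✓; |AG| = 25.50 ✓; ∠(JG, GA) = 90.00° ✓; |JG| = 13.70 ✓; bearing(J→H) − bearing(J→G) = 79.00° ✓; |JH| = 13.70 ✓; ∠(JH, HM) = 90.00° ✓; |HM| = 30.90 ✗.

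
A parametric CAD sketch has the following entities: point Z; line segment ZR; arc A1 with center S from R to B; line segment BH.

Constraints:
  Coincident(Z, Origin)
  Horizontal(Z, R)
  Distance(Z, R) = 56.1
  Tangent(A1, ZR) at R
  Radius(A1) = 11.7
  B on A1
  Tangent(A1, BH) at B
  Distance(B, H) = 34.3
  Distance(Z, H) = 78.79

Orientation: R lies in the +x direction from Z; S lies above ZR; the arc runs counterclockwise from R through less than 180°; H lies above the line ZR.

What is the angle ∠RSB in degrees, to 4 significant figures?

97.80°

Checks: Z.y = 0.00, R.y = 0.00 ✓; |SB| = 11.70 ✓; ∠(SB, BH) = 90.00° ✓; |BH| = 34.30 ✓; |ZH| = 78.79 ✓.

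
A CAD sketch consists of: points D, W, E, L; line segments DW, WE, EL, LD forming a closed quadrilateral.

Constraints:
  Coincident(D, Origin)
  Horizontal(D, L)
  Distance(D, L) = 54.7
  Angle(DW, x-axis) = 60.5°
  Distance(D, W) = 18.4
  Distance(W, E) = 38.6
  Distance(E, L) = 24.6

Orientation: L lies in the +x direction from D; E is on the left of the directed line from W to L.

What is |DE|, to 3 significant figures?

52.4

Checks: |WE| = 38.60 ✓; |EL| = 24.60 ✓.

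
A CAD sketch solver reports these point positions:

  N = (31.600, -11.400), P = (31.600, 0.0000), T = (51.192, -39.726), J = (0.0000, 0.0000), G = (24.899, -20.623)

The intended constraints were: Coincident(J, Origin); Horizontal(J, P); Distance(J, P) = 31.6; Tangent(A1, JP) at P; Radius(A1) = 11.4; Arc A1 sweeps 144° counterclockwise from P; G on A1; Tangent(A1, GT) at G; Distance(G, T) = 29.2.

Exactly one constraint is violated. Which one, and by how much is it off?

Distance(G, T) = 29.2 — off by 3.30.

J = (0.00, 0.00) ✓; J.y = 0.00, P.y = 0.00 ✓; |JP| = 31.60 ✓; ∠(NP, PJ) = 90.00° ✓; |NP| = 11.40 ✓; bearing(N→G) − bearing(N→P) = 144.0° ✓; |NG| = 11.40 ✓; ∠(NG, GT) = 90.00° ✓; |GT| = 32.50 ✗.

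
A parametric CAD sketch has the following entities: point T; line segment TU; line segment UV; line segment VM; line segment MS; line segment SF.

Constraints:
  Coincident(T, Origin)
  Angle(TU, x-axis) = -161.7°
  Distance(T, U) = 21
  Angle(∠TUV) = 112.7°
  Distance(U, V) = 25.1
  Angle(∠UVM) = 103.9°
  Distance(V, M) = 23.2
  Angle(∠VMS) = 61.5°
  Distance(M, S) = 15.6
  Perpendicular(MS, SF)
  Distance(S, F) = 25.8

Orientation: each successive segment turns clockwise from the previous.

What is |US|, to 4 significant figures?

24.25

T is at the origin; TU runs at -161.7° with length 21.0, so U = (-19.94, -6.594). ∠TUV = 112.7° gives UV at 131.0° from the x-axis; with |UV| = 25.1, V = (-36.41, 12.35). ∠UVM = 103.9° gives VM at 54.90° from the x-axis; with |VM| = 23.2, M = (-23.06, 31.33). ∠VMS = 61.5° gives MS at -63.60° from the x-axis; with |MS| = 15.6, S = (-16.13, 17.36). Then |US| = |S − U| = 24.25.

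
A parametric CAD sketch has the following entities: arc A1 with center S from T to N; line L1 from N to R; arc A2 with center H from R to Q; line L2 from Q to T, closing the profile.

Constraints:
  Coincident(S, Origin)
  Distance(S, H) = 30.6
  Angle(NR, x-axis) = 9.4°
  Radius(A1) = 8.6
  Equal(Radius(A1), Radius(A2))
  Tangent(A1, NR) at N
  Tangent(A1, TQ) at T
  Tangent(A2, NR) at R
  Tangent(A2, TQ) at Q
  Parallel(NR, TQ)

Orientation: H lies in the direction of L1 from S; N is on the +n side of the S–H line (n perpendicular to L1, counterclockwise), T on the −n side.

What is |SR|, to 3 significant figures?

31.8

Tangency of A1 to both parallel lines with radius 8.6 puts N and T at S ± 8.6·n: N = (-1.40, 8.48), T = (1.40, -8.48). Equal radii place R and Q the same way about H: R = H + 8.6·n = (28.8, 13.5), Q = H − 8.6·n = (31.6, -3.49). Then |SR| = |R − S| = 31.8.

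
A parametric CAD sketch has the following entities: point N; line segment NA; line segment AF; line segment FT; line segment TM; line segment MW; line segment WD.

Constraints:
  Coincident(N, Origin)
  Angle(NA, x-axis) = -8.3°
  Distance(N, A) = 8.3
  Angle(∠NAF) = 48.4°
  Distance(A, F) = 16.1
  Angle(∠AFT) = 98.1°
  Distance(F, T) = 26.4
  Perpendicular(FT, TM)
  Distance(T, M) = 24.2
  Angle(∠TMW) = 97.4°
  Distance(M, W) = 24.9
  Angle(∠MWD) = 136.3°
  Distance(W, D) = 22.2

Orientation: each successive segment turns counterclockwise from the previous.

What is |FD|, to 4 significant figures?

21.57

N is at the origin; NA runs at -8.3° with length 8.3, so A = (8.213, -1.198). ∠NAF = 48.4° gives AF at 123.3° from the x-axis; with |AF| = 16.1, F = (-0.6262, 12.26). ∠AFT = 98.1° gives FT at -154.8° from the x-axis; with |FT| = 26.4, T = (-24.51, 1.018). FT ⟂ TM, so TM runs at -64.80°; with |TM| = 24.2, M = (-14.21, -20.88). ∠TMW = 97.4° gives MW at 17.80° from the x-axis; with |MW| = 24.9, W = (9.498, -13.27). ∠MWD = 136.3° gives WD at 61.50° from the x-axis; with |WD| = 22.2, D = (20.09, 6.243). Then |FD| = |D − F| = 21.57.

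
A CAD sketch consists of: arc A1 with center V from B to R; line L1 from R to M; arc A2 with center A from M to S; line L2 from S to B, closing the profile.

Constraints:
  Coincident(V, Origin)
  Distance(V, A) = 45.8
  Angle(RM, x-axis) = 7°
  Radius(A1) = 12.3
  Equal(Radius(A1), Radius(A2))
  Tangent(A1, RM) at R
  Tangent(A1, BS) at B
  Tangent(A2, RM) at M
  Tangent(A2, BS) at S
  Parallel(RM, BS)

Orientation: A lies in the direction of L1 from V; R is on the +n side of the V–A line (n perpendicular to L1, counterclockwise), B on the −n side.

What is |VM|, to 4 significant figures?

47.42

Tangency of A1 to both parallel lines with radius 12.3 puts R and B at V ± 12.3·n: R = (-1.499, 12.21), B = (1.499, -12.21). Equal radii place M and S the same way about A: M = A + 12.3·n = (43.96, 17.79), S = A − 12.3·n = (46.96, -6.627). Then |VM| = |M − V| = 47.42.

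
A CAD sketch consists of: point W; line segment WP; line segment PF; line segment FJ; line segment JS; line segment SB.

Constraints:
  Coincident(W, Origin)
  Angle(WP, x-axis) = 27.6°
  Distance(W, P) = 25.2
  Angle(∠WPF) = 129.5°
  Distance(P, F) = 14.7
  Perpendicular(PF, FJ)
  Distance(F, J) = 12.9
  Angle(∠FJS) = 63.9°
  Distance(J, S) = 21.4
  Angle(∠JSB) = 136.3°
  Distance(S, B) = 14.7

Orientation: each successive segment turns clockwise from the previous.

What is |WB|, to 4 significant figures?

30.44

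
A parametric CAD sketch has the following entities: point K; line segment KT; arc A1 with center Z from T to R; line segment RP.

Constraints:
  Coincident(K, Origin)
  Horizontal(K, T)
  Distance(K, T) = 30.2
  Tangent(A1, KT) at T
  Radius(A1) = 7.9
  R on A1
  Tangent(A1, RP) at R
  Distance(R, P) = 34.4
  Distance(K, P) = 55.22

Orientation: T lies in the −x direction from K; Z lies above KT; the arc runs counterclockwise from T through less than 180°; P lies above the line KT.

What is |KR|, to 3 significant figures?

25.2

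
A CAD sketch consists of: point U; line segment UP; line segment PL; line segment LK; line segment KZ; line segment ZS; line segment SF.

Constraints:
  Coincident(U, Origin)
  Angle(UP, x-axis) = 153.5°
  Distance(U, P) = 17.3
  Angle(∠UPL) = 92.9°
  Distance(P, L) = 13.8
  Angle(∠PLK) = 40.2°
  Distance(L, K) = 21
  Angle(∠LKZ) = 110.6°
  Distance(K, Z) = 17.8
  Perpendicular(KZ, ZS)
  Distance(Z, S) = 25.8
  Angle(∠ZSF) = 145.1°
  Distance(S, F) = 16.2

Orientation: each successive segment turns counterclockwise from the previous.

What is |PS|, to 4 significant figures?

18.40

U is at the origin; UP runs at 153.5° with length 17.3, so P = (-15.48, 7.719). ∠UPL = 92.9° gives PL at -119.4° from the x-axis; with |PL| = 13.8, L = (-22.26, -4.304). ∠PLK = 40.2° gives LK at 20.40° from the x-axis; with |LK| = 21.0, K = (-2.574, 3.016). ∠LKZ = 110.6° gives KZ at 89.80° from the x-axis; with |KZ| = 17.8, Z = (-2.512, 20.82). The perpendicularity gives ZS at right angles to KZ, so ZS runs at 179.8°; with |ZS| = 25.8, S = (-28.31, 20.91). Then |PS| = |S − P| = 18.40.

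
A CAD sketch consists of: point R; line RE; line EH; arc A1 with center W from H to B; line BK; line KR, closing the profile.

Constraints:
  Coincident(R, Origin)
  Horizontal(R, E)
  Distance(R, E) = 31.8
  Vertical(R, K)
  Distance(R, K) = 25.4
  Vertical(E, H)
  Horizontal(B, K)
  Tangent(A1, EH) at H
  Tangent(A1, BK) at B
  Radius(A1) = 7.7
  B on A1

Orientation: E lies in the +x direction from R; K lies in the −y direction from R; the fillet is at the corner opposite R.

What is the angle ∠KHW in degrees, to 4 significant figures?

13.61°

The virtual corner opposite R is at (31.80, -25.40). The tangent condition forces WH to be normal to EH and tangency of A1 to BK means the radius WB is perpendicular to BK, with radius 7.7, so the center W sits 7.7 in from both sides at W = (24.10, -17.70). That places the tangent points at H = (31.80, -17.70) on EH and B = (24.10, -25.40) on BK. Then cos ∠KHW = HK·HW / (|HK||HW|), giving 13.61°.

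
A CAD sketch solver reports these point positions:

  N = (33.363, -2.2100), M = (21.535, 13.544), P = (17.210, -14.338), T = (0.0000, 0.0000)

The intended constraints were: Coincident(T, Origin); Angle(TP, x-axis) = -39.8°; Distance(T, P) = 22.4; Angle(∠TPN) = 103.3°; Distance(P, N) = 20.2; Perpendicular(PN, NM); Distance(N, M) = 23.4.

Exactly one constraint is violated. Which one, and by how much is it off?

Distance(N, M) = 23.4 — off by 3.70.

T = (0.00, 0.00) ✓; TP at -39.80° ✓; |TP| = 22.40 ✓; ∠TPN = 103.3° ✓; |PN| = 20.20 ✓; ∠(PN, NM) = 90.00° ✓; |NM| = 19.70 ✗.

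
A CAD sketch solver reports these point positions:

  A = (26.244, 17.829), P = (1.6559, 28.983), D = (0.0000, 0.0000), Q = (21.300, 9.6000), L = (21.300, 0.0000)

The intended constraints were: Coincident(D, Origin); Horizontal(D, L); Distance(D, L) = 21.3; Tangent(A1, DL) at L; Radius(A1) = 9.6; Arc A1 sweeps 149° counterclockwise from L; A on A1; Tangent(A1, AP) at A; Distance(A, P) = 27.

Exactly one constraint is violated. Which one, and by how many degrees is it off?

Tangent(A1, AP) at A — off by 6.60°.

D = (0.00, 0.00) ✓; D.y = 0.00, L.y = 0.00 ✓; |DL| = 21.30 ✓; ∠(QL, LD) = 90.00° ✓; |QL| = 9.600 ✓; bearing(Q→A) − bearing(Q→L) = 149.0° ✓; |QA| = 9.600 ✓; ∠(QA, AP) = 83.40° ✗; |AP| = 27.00 ✓.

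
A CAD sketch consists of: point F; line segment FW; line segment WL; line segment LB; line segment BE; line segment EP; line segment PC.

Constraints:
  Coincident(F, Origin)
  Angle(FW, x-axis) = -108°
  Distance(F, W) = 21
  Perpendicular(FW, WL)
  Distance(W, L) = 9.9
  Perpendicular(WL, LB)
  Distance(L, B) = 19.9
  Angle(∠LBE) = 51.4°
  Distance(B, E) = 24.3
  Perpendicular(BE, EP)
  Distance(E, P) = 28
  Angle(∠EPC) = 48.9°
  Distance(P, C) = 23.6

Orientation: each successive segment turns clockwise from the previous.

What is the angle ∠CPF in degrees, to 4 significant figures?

22.69°

BE ⟂ EP, so EP runs at -146.6°; with |EP| = 28.0, P = (-19.75, -33.69). ∠EPC = 48.9° gives PC at 82.30° from the x-axis; with |PC| = 23.6, C = (-16.59, -10.30). Then cos ∠CPF = PC·PF / (|PC||PF|), giving 22.69°.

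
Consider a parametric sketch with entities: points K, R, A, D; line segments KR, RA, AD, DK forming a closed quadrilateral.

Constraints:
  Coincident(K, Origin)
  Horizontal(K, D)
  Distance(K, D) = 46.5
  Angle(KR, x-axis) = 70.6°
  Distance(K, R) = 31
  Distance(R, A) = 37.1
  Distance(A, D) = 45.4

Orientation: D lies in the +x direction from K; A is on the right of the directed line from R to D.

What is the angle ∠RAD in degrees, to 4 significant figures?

67.82°

Checks: KR at 70.60° ✓; |RA| = 37.10 ✓; |AD| = 45.40 ✓.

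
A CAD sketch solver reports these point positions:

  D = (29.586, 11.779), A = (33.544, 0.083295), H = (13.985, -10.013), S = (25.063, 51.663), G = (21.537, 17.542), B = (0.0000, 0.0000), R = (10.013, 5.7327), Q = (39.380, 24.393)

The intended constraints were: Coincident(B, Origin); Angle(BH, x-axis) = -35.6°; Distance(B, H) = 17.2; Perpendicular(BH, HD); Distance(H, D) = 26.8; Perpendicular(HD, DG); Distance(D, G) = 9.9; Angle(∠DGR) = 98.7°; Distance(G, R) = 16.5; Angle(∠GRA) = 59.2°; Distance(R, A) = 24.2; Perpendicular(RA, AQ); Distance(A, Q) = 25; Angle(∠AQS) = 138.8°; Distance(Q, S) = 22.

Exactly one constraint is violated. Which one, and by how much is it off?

Distance(Q, S) = 22 — off by 8.80.

B = (0.00, 0.00) ✓; BH at -35.60° ✓; |BH| = 17.20 ✓; ∠(BH, HD) = 90.00° ✓; |HD| = 26.80 ✓; ∠(HD, DG) = 90.00° ✓; |DG| = 9.899 ✓; ∠DGR = 98.70° ✓; |GR| = 16.50 ✓; ∠GRA = 59.20° ✓; |RA| = 24.20 ✓; ∠(RA, AQ) = 90.00° ✓; |AQ| = 25.00 ✓; ∠AQS = 138.8° ✓; |QS| = 30.80 ✗.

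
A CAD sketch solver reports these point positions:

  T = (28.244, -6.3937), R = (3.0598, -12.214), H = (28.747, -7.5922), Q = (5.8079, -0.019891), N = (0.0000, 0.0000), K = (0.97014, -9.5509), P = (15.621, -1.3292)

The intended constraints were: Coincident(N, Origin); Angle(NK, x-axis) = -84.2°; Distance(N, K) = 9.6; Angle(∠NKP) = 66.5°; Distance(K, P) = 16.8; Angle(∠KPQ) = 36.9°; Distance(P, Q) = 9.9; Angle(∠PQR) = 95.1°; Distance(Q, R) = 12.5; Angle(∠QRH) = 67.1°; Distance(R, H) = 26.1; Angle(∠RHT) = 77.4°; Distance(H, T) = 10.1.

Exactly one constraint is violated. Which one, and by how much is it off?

Distance(H, T) = 10.1 — off by 8.80.

N = (0.00, 0.00) ✓; NK at -84.20° ✓; |NK| = 9.600 ✓; ∠NKP = 66.50° ✓; |KP| = 16.80 ✓; ∠KPQ = 36.90° ✓; |PQ| = 9.900 ✓; ∠PQR = 95.10° ✓; |QR| = 12.50 ✓; ∠QRH = 67.10° ✓; |RH| = 26.10 ✓; ∠RHT = 77.43° ✓; |HT| = 1.300 ✗.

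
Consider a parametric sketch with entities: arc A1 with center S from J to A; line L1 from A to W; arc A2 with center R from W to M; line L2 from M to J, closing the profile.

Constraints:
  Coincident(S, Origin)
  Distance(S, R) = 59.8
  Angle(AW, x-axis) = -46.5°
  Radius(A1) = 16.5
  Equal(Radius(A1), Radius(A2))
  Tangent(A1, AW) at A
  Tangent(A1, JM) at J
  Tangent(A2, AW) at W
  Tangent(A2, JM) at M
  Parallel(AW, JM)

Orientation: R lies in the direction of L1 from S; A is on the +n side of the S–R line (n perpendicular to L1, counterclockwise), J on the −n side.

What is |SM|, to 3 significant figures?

62.0

The slot axis is L1's direction at -46.5°, so u = (cos -46.5°, sin -46.5°) = (0.688, -0.725) and n = (−sin -46.5°, cos -46.5°) = (0.725, 0.688). S is at the origin and R lies 59.8 along u from S, so R = 59.8·u = (41.2, -43.4). Tangency of A1 to both parallel lines with radius 16.5 puts A and J at S ± 16.5·n: A = (12.0, 11.4), J = (-12.0, -11.4). Equal radii place W and M the same way about R: W = R + 16.5·n = (53.1, -32.0), M = R − 16.5·n = (29.2, -54.7). Then |SM| = |M − S| = 62.0.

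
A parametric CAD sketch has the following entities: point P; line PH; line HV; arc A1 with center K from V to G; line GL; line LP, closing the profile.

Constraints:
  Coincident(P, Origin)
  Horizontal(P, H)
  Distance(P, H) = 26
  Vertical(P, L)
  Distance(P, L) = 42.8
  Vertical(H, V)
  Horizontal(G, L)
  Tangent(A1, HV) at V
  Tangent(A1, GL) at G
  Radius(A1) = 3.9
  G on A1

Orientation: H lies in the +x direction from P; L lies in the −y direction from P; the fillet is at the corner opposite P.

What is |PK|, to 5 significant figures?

44.739

P is at the origin; P and H share the same y with |PH| = 26.0 and H on the +x side, so H = (26.000, 0.0000). PL is vertical with |PL| = 42.8 and L on the −y side, so L = (0.0000, -42.800). The virtual corner opposite P is at (26.000, -42.800). Tangency of A1 to HV means the radius KV is perpendicular to HV and the tangent condition forces KG to be normal to GL, with radius 3.9, so the center K sits 3.9 in from both sides at K = (22.100, -38.900). Then |PK| = |K − P| = 44.739.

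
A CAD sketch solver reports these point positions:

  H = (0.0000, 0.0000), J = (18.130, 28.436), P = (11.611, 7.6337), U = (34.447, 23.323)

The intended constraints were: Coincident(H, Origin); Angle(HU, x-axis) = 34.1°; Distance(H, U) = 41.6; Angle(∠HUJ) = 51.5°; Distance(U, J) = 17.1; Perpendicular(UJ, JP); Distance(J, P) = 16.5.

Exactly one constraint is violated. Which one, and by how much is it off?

Distance(J, P) = 16.5 — off by 5.30.

H = (0.00, 0.00) ✓; HU at 34.10° ✓; |HU| = 41.60 ✓; ∠HUJ = 51.50° ✓; |UJ| = 17.10 ✓; ∠(UJ, JP) = 90.00° ✓; |JP| = 21.80 ✗.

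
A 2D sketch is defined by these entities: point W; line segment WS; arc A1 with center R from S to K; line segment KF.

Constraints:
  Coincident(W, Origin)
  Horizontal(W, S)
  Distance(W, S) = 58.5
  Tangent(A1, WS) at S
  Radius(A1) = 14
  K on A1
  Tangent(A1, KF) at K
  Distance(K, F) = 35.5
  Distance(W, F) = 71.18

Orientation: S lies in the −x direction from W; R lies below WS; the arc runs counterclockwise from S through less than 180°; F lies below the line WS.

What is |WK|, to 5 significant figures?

73.348

W is at the origin; W and S share the same y with |WS| = 58.5 and S on the −x side, so S = (-58.500, 0.0000). Tangency of A1 to WS means the radius RS is perpendicular to WS, so R = S + (0, -14) = (-58.500, -14.000). Since RK ⟂ KF (tangency), |RF| = √(14.0² + 35.5²) = 38.161 regardless of where K sits on A1. So F lies on both circle(W, 71.18) and circle(R, 38.161); the below-WS intersection is F = (-49.554, -51.098). K is the foot of the tangent from F: K = (-69.957, -22.046).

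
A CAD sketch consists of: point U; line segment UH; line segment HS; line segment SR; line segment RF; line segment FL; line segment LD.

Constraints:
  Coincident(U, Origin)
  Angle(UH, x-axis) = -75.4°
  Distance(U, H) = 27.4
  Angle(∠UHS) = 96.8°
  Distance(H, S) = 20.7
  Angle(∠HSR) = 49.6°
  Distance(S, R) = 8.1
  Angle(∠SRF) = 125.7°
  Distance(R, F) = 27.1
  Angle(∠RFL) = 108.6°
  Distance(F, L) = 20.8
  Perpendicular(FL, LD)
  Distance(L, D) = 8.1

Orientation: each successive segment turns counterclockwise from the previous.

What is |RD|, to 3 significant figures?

34.3

U is at the origin; UH runs at -75.4° with length 27.4, so H = (6.91, -26.5). ∠UHS = 96.8° gives HS at 7.80° from the x-axis; with |HS| = 20.7, S = (27.4, -23.7). ∠HSR = 49.6° gives SR at 138° from the x-axis; with |SR| = 8.1, R = (21.4, -18.3). ∠SRF = 125.7° gives RF at -167° from the x-axis; with |RF| = 27.1, F = (-5.08, -24.2). ∠RFL = 108.6° gives FL at -96.1° from the x-axis; with |FL| = 20.8, L = (-7.29, -44.9). FL ⟂ LD, so LD runs at -6.10°; with |LD| = 8.1, D = (0.763, -45.7). Then |RD| = |D − R| = 34.3.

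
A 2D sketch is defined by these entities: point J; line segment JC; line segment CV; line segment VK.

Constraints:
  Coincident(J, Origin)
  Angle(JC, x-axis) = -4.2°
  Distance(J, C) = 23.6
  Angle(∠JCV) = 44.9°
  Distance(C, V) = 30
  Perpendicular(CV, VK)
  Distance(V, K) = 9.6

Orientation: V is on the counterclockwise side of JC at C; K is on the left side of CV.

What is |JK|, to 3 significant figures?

15.0

J is at the origin; JC runs at -4.2° with length 23.6, so C = 23.6·(cos -4.2°, sin -4.2°) = (23.5, -1.73). ∠JCV = 44.9°, so CV runs at -4.2° + (180° − 44.9°) = 131° from the x-axis; with |CV| = 30.0, V = C + 30.0·(cos 131°, sin 131°) = (3.89, 20.9). CV ⟂ VK; with |VK| = 9.6 on the left of CV, K = V + 9.6·(-0.756, -0.655) = (-3.36, 14.7). Then |JK| = |K − J| = 15.0.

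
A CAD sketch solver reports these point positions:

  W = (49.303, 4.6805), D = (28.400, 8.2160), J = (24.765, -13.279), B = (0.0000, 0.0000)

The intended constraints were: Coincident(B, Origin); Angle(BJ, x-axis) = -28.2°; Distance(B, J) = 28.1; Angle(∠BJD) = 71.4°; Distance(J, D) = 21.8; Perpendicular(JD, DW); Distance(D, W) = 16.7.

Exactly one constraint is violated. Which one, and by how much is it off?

Distance(D, W) = 16.7 — off by 4.50.

B = (0.00, 0.00) ✓; BJ at -28.20° ✓; |BJ| = 28.10 ✓; ∠BJD = 71.40° ✓; |JD| = 21.80 ✓; ∠(JD, DW) = 90.00° ✓; |DW| = 21.20 ✗.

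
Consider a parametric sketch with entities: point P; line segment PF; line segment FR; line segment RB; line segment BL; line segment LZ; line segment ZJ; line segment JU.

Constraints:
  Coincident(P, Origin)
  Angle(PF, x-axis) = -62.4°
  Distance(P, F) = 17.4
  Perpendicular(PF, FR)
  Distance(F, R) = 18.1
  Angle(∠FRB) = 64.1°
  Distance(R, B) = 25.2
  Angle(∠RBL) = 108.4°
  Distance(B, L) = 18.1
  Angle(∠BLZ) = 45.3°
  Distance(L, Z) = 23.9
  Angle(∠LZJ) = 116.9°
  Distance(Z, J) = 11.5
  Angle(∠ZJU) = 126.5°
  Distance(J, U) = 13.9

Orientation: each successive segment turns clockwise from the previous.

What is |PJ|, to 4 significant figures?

19.65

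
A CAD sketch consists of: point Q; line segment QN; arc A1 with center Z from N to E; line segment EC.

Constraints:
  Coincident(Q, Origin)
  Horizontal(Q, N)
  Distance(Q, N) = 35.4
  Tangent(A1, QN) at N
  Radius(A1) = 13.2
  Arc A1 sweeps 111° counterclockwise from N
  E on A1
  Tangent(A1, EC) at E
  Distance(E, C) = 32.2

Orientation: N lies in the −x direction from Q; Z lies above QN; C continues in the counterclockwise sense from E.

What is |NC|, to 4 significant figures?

48.00

Q is at the origin; QN is horizontal with |QN| = 35.4 and N on the −x side, so N = (-35.40, 0.000). A1 meets QN tangentially, so ZN is at right angles to QN, so Z = N + (0, 13.2) = (-35.40, 13.20). On A1, N sits at bearing -90° from Z; a 111° counterclockwise sweep puts E at bearing 21°, so E = Z + 13.2·(cos 21°, sin 21°) = (-23.08, 17.93). Since A1 is tangent to EC there, ZE ⟂ EC, so EC runs along (−sin 21°, cos 21°); with |EC| = 32.2, C = (-34.62, 47.99). Then |NC| = |C − N| = 48.00.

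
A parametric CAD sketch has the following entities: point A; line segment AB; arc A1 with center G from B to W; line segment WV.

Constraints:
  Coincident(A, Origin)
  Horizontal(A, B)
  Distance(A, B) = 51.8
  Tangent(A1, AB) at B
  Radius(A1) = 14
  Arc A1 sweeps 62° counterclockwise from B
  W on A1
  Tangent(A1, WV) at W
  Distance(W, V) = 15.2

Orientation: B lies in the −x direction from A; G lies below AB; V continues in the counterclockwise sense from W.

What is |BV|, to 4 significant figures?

28.54

A is at the origin; A and B share the same y with |AB| = 51.8 and B on the −x side, so B = (-51.80, 0.000). Since A1 is tangent to AB there, GB ⟂ AB, so G = B + (0, -14) = (-51.80, -14.00). On A1, B sits at bearing 90° from G; a 62° counterclockwise sweep puts W at bearing 152°, so W = G + 14.0·(cos 152°, sin 152°) = (-64.16, -7.427). The tangent condition forces GW to be normal to WV, so WV runs along (−sin 152°, cos 152°); with |WV| = 15.2, V = (-71.30, -20.85). Then |BV| = |V − B| = 28.54.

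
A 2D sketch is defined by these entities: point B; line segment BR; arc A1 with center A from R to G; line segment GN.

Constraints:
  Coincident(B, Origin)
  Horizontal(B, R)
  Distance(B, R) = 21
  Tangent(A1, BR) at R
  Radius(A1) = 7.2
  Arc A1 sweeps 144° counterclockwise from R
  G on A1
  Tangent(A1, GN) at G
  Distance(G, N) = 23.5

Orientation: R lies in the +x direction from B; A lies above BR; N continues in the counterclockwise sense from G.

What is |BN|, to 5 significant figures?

27.549

B is at the origin; BR is horizontal with |BR| = 21.0 and R on the +x side, so R = (21.000, 0.0000). A1 meets BR tangentially, so AR is at right angles to BR, so A = R + (0, 7.2) = (21.000, 7.2000). On A1, R sits at bearing -90° from A; a 144° counterclockwise sweep puts G at bearing 54°, so G = A + 7.2·(cos 54°, sin 54°) = (25.232, 13.025). Tangency of A1 to GN means the radius AG is perpendicular to GN, so GN runs along (−sin 54°, cos 54°); with |GN| = 23.5, N = (6.2202, 26.838). Then |BN| = |N − B| = 27.549.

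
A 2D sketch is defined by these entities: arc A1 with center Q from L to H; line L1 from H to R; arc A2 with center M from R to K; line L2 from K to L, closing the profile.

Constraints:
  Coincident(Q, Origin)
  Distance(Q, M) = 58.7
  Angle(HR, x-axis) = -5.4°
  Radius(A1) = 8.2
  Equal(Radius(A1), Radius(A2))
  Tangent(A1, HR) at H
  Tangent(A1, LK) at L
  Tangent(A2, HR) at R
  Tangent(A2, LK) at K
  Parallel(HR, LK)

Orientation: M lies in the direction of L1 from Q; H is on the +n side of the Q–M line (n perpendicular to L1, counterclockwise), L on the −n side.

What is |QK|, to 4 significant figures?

59.27

Tangency of A1 to both parallel lines with radius 8.2 puts H and L at Q ± 8.2·n: H = (0.7717, 8.164), L = (-0.7717, -8.164). Equal radii place R and K the same way about M: R = M + 8.2·n = (59.21, 2.639), K = M − 8.2·n = (57.67, -13.69). Then |QK| = |K − Q| = 59.27.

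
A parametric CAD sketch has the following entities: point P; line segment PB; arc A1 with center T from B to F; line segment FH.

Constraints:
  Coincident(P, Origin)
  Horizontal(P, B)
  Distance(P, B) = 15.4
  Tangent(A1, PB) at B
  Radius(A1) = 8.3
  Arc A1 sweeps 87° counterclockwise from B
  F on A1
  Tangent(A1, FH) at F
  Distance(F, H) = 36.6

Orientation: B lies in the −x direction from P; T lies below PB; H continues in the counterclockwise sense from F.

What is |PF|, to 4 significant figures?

24.96

P is at the origin; P and B share the same y with |PB| = 15.4 and B on the −x side, so B = (-15.40, 0.000). Since A1 is tangent to PB there, TB ⟂ PB, so T = B + (0, -8.3) = (-15.40, -8.300). On A1, B sits at bearing 90° from T; an 87° counterclockwise sweep puts F at bearing 177°, so F = T + 8.3·(cos 177°, sin 177°) = (-23.69, -7.866). Then |PF| = |F − P| = 24.96.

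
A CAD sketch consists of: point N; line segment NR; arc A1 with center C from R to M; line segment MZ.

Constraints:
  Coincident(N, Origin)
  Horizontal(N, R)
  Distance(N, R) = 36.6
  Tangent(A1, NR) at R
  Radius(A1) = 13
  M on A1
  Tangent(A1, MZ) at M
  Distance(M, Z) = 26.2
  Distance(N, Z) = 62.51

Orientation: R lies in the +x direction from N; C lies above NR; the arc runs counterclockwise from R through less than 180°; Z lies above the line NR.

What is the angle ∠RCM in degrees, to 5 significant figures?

93.151°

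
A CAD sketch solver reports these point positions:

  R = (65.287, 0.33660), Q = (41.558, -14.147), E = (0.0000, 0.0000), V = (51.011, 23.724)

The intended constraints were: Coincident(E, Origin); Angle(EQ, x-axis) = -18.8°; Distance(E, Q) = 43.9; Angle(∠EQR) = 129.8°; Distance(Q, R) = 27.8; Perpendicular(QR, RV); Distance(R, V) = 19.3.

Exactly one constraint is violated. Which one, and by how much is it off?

Distance(R, V) = 19.3 — off by 8.10.

E = (0.00, 0.00) ✓; EQ at -18.80° ✓; |EQ| = 43.90 ✓; ∠EQR = 129.8° ✓; |QR| = 27.80 ✓; ∠(QR, RV) = 90.00° ✓; |RV| = 27.40 ✗.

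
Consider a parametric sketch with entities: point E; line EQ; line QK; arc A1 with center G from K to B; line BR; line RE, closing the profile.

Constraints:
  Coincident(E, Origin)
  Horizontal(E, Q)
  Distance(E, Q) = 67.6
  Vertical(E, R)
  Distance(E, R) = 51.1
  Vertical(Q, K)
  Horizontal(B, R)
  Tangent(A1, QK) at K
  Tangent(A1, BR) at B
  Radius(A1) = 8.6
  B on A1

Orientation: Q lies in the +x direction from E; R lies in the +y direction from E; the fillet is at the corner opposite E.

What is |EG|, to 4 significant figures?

72.71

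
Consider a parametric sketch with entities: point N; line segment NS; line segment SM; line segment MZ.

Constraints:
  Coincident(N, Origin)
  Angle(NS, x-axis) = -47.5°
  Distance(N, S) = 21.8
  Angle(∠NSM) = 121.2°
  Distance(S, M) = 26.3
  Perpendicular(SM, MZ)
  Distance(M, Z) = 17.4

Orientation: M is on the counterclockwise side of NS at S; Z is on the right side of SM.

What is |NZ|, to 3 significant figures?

52.1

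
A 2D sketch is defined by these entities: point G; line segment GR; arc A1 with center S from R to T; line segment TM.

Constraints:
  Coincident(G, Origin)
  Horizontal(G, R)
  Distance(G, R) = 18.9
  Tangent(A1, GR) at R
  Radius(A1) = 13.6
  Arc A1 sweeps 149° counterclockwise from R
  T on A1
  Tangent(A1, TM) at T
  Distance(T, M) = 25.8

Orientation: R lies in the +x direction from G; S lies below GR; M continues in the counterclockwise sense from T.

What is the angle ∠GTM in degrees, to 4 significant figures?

146.2°

G is at the origin; GR is horizontal with |GR| = 18.9 and R on the +x side, so R = (18.90, 0.000). Since A1 is tangent to GR there, SR ⟂ GR, so S = R + (0, -13.6) = (18.90, -13.60). On A1, R sits at bearing 90° from S; a 149° counterclockwise sweep puts T at bearing 239°, so T = S + 13.6·(cos 239°, sin 239°) = (11.90, -25.26). A1 meets TM tangentially, so ST is at right angles to TM, so TM runs along (−sin 239°, cos 239°); with |TM| = 25.8, M = (34.01, -38.55). Then cos ∠GTM = TG·TM / (|TG||TM|), giving 146.2°.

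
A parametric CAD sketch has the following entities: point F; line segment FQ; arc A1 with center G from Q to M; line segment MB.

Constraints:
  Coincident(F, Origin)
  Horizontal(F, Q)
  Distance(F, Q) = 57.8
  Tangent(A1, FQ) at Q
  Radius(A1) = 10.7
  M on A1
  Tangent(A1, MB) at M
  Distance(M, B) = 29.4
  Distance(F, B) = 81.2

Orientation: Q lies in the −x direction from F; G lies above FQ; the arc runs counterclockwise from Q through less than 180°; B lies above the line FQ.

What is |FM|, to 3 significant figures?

53.5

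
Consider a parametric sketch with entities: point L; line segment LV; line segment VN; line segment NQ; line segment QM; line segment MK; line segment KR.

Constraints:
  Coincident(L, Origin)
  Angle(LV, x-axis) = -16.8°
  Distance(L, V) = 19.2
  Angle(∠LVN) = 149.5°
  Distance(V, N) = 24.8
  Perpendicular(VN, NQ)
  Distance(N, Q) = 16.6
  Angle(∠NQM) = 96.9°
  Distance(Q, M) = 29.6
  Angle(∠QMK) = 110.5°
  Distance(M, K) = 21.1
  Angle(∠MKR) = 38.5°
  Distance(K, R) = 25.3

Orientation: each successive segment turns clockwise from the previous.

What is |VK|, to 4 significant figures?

14.37

∠NQM = 96.9° gives QM at 139.6° from the x-axis; with |QM| = 29.6, M = (0.4578, -15.85). ∠QMK = 110.5° gives MK at 70.10° from the x-axis; with |MK| = 21.1, K = (7.640, 3.992). Then |VK| = |K − V| = 14.37.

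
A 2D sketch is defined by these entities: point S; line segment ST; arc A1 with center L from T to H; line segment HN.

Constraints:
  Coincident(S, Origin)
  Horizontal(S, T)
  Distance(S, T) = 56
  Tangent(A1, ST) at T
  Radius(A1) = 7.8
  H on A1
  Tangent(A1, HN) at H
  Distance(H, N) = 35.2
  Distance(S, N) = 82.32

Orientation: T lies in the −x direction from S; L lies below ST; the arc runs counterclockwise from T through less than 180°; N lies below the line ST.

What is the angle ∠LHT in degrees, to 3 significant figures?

51.8°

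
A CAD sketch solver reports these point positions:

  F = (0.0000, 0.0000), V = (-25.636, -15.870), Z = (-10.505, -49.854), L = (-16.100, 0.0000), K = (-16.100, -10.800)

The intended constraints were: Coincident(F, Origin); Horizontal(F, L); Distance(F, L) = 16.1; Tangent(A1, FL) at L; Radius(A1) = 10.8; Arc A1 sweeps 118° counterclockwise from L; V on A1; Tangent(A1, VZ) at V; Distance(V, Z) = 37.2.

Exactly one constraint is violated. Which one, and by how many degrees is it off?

Tangent(A1, VZ) at V — off by 4.00°.

F = (0.00, 0.00) ✓; F.y = 0.00, L.y = 0.00 ✓; |FL| = 16.10 ✓; ∠(KL, LF) = 90.00° ✓; |KL| = 10.80 ✓; bearing(K→V) − bearing(K→L) = 118.0° ✓; |KV| = 10.80 ✓; ∠(KV, VZ) = 94.00° ✗; |VZ| = 37.20 ✓.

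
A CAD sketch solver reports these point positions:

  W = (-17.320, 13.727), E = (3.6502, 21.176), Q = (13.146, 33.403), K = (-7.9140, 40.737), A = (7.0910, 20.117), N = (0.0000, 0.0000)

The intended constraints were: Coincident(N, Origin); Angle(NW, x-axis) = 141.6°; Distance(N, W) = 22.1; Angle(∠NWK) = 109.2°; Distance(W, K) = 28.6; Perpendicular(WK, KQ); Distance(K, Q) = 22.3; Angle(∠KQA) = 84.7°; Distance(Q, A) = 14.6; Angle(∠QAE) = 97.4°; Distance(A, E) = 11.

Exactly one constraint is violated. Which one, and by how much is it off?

Distance(A, E) = 11 — off by 7.40.

N = (0.00, 0.00) ✓; NW at 141.6° ✓; |NW| = 22.10 ✓; ∠NWK = 109.2° ✓; |WK| = 28.60 ✓; ∠(WK, KQ) = 90.00° ✓; |KQ| = 22.30 ✓; ∠KQA = 84.70° ✓; |QA| = 14.60 ✓; ∠QAE = 97.39° ✓; |AE| = 3.600 ✗.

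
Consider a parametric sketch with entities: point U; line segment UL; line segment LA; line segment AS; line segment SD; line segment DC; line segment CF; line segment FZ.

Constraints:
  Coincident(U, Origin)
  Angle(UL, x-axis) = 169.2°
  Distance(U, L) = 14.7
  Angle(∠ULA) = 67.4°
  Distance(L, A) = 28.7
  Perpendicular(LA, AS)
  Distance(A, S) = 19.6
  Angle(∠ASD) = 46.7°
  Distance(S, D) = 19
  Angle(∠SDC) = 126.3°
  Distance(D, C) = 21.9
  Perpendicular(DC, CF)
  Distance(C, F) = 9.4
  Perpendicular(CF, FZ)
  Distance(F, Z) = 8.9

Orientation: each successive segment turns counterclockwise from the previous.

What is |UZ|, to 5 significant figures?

27.521

The perpendicularity gives CF at right angles to DC, so CF runs at -71.200°; with |CF| = 9.4, F = (-22.670, -26.416). CF ⟂ FZ, so FZ runs at 18.800°; with |FZ| = 8.9, Z = (-14.245, -23.548). Then |UZ| = |Z − U| = 27.521.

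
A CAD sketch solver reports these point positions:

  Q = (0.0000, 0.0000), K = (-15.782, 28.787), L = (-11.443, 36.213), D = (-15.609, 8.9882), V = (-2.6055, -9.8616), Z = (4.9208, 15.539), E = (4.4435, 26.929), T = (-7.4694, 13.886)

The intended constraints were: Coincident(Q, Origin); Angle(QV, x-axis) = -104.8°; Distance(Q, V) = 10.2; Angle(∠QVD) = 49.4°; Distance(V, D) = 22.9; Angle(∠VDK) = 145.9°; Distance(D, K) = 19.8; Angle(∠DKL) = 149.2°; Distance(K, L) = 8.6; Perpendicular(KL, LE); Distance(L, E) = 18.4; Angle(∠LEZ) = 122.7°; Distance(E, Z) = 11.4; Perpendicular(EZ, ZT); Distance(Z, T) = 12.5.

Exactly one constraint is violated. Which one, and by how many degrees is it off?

Perpendicular(EZ, ZT) — off by 5.20°.

Q = (0.00, 0.00) ✓; QV at -104.8° ✓; |QV| = 10.20 ✓; ∠QVD = 49.40° ✓; |VD| = 22.90 ✓; ∠VDK = 145.9° ✓; |DK| = 19.80 ✓; ∠DKL = 149.2° ✓; |KL| = 8.601 ✓; ∠(KL, LE) = 90.00° ✓; |LE| = 18.40 ✓; ∠LEZ = 122.7° ✓; |EZ| = 11.40 ✓; ∠(EZ, ZT) = 84.80° ✗; |ZT| = 12.50 ✓.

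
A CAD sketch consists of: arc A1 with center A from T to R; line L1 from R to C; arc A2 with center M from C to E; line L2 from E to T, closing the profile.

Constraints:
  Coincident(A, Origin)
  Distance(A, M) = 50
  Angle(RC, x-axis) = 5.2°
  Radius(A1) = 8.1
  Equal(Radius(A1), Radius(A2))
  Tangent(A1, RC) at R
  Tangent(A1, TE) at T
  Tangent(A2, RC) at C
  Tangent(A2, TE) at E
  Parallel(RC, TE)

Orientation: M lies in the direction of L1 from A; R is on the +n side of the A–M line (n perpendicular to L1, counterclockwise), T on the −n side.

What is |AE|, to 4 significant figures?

50.65

The slot axis is L1's direction at 5.2°, so u = (cos 5.2°, sin 5.2°) = (0.9959, 0.09063) and n = (−sin 5.2°, cos 5.2°) = (-0.09063, 0.9959). A is at the origin and M lies 50.0 along u from A, so M = 50.0·u = (49.79, 4.532). Tangency of A1 to both parallel lines with radius 8.1 puts R and T at A ± 8.1·n: R = (-0.7341, 8.067), T = (0.7341, -8.067). Equal radii place C and E the same way about M: C = M + 8.1·n = (49.06, 12.60), E = M − 8.1·n = (50.53, -3.535). Then |AE| = |E − A| = 50.65.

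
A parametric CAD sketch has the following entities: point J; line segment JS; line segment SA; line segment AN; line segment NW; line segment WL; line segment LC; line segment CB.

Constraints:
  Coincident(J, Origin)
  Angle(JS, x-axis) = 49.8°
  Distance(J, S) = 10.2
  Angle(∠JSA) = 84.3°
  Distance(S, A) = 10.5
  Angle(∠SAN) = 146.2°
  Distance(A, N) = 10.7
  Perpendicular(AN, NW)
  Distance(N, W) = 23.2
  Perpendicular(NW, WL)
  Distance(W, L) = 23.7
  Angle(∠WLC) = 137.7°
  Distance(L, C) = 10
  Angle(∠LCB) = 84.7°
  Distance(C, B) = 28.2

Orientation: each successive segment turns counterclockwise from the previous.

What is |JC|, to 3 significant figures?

18.4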